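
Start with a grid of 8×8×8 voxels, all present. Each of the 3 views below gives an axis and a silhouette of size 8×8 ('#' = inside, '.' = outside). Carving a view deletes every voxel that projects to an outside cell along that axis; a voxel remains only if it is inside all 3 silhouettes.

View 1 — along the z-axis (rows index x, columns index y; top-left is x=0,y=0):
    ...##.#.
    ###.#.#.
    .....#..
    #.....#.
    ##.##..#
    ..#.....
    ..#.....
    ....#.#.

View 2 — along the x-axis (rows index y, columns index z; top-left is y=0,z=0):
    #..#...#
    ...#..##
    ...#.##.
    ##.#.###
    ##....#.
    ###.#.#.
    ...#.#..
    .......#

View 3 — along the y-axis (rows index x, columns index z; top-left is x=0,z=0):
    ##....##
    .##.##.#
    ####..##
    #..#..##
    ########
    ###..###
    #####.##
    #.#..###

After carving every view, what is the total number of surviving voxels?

|visual hull| = 43

full grid |V| = 512
V1 z: intersect with XY mask (20 set) -- 160 left
V2 x: intersect with YZ mask (26 set) -- 62 left
V3 y: intersect with XZ mask (45 set) -- 43 left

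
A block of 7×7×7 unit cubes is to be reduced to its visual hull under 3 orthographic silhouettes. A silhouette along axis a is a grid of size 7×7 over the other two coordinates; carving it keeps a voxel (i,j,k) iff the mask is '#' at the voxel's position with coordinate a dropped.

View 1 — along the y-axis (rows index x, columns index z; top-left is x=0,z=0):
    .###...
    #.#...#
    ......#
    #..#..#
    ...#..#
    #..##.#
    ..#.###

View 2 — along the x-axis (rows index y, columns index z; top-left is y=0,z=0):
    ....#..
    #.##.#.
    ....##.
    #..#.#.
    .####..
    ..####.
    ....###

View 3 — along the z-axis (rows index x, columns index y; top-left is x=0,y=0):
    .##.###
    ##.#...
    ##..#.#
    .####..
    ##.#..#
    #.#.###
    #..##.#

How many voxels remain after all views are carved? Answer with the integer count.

full grid |V| = 343
  1. axis=1 (XZ plane), |mask|=20  ⇒  voxels=140
  2. axis=0 (YZ plane), |mask|=21  ⇒  voxels=53
  3. axis=2 (XY plane), |mask|=29  ⇒  voxels=34

|visual hull| = 34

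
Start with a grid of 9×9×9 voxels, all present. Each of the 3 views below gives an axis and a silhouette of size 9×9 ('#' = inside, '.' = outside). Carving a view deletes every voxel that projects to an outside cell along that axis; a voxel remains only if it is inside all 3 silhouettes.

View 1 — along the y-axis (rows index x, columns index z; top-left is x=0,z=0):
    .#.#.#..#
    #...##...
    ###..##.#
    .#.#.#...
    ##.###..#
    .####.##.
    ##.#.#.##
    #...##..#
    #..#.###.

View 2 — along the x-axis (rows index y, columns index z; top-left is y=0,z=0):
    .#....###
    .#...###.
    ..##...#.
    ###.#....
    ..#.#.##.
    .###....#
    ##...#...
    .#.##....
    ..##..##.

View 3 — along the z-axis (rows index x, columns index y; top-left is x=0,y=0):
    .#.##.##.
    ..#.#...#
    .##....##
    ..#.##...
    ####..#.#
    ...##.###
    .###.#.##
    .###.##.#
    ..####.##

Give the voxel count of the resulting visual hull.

|visual hull| = 75

full grid |V| = 729
[1] y-view keeps 43 columns → grid now 387
[2] x-view keeps 33 columns → grid now 147
[3] z-view keeps 44 columns → grid now 75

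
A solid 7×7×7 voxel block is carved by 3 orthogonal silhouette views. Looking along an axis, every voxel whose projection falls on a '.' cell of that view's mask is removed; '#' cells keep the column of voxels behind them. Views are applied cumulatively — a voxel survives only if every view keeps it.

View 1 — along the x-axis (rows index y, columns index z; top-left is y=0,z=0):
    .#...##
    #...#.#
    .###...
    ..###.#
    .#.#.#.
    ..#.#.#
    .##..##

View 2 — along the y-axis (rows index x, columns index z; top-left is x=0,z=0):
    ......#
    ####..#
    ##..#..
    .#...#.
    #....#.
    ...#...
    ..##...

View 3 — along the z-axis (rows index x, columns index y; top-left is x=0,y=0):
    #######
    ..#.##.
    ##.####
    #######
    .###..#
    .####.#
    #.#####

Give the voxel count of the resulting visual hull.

|visual hull| = 38

initial block: 7^3 = 343
[1] x-view keeps 23 columns → grid now 161
[2] y-view keeps 16 columns → grid now 51
[3] z-view keeps 38 columns → grid now 38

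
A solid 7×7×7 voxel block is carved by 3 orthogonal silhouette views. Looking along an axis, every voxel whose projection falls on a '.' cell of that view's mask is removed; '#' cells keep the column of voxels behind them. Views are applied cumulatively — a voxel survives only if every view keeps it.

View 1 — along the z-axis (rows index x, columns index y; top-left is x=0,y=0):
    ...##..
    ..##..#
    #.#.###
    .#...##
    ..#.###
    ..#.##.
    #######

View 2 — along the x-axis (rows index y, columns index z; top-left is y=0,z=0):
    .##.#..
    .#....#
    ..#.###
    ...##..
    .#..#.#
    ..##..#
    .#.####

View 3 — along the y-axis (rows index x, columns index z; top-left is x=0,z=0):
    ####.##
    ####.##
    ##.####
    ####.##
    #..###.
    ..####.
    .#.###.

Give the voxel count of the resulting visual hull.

initial block: 7^3 = 343
  1. axis=2 (XY plane), |mask|=27  ⇒  voxels=189
  2. axis=0 (YZ plane), |mask|=22  ⇒  voxels=91
  3. axis=1 (XZ plane), |mask|=36  ⇒  voxels=62

voxel count = 62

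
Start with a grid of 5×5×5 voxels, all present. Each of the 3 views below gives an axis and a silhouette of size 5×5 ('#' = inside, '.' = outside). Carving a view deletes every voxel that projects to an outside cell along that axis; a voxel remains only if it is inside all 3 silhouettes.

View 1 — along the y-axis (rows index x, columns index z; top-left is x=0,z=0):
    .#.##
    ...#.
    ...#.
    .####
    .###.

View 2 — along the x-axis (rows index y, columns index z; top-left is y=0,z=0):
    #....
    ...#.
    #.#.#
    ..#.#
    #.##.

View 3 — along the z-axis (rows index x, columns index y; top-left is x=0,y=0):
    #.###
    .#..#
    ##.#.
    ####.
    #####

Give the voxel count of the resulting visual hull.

start: 5×5×5 = 125 voxels
carve view 1 (along y, XZ-mask fill 12/25): 60 voxels remain
carve view 2 (along x, YZ-mask fill 10/25): 20 voxels remain
carve view 3 (along z, XY-mask fill 18/25): 16 voxels remain

voxel count = 16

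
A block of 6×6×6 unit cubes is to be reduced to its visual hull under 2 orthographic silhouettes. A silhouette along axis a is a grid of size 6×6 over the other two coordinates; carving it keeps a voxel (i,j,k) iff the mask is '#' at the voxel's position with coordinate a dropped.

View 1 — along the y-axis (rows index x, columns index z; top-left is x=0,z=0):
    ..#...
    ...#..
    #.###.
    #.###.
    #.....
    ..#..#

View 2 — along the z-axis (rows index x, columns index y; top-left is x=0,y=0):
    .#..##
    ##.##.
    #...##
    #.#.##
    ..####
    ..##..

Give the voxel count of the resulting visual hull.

start: 6×6×6 = 216 voxels
[1] y-view keeps 13 columns → grid now 78
[2] z-view keeps 20 columns → grid now 43

43 voxels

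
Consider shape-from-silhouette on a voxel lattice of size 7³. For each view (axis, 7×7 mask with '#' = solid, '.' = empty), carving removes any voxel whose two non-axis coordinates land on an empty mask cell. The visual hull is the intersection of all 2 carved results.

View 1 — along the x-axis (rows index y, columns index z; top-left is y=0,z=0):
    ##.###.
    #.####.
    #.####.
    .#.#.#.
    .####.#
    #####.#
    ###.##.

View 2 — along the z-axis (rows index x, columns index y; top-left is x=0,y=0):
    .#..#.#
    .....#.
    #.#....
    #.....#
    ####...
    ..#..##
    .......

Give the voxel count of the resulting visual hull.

remaining voxels: 75

before carving: 343 voxels (7×7×7)
  1. axis=0 (YZ plane), |mask|=34  ⇒  voxels=238
  2. axis=2 (XY plane), |mask|=15  ⇒  voxels=75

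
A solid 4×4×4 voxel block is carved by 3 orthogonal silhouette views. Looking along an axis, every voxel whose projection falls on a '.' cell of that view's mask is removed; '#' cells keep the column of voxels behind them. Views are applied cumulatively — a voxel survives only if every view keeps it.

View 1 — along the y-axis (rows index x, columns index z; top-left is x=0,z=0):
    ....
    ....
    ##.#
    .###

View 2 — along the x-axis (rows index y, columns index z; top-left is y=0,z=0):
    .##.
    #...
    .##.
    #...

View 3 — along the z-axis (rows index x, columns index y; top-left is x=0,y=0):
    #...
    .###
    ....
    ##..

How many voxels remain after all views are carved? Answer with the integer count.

|visual hull| = 2

before carving: 64 voxels (4×4×4)
step 1: project along y, AND mask (6/16) → |grid| = 24
step 2: project along x, AND mask (6/16) → |grid| = 8
step 3: project along z, AND mask (6/16) → |grid| = 2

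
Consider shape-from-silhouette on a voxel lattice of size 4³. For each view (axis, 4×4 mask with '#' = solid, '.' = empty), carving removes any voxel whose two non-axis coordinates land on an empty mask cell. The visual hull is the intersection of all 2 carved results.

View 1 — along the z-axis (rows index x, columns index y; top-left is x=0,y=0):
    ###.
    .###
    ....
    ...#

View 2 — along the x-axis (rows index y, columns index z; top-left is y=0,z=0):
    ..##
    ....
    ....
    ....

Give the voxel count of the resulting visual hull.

|visual hull| = 2

initial block: 4^3 = 64
carve view 1 (along z, XY-mask fill 7/16): 28 voxels remain
carve view 2 (along x, YZ-mask fill 2/16): 2 voxels remain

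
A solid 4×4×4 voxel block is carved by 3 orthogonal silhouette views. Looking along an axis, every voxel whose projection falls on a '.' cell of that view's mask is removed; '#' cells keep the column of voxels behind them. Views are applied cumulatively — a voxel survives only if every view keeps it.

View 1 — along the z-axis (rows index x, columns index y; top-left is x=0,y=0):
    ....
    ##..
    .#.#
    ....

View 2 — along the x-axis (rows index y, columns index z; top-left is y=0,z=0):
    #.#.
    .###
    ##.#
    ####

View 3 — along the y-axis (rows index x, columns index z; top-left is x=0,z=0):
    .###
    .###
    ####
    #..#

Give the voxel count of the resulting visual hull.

voxel count = 11

initial block: 4^3 = 64
V1 z: intersect with XY mask (4 set) -- 16 left
V2 x: intersect with YZ mask (12 set) -- 12 left
V3 y: intersect with XZ mask (12 set) -- 11 left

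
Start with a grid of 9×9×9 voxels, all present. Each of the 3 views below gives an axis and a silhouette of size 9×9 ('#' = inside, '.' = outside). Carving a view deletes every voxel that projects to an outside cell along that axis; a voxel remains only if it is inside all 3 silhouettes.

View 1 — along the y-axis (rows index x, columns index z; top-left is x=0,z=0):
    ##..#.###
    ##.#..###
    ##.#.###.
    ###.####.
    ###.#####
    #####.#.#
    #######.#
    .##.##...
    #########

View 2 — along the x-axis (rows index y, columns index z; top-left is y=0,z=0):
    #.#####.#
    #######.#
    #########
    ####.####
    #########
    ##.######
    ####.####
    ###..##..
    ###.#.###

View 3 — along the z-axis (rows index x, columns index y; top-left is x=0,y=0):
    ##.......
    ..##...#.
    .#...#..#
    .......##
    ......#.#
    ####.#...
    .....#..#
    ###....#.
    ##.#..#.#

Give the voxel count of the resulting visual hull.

voxel count = 161

full grid |V| = 729
  1. axis=1 (XZ plane), |mask|=61  ⇒  voxels=549
  2. axis=0 (YZ plane), |mask|=69  ⇒  voxels=473
  3. axis=2 (XY plane), |mask|=28  ⇒  voxels=161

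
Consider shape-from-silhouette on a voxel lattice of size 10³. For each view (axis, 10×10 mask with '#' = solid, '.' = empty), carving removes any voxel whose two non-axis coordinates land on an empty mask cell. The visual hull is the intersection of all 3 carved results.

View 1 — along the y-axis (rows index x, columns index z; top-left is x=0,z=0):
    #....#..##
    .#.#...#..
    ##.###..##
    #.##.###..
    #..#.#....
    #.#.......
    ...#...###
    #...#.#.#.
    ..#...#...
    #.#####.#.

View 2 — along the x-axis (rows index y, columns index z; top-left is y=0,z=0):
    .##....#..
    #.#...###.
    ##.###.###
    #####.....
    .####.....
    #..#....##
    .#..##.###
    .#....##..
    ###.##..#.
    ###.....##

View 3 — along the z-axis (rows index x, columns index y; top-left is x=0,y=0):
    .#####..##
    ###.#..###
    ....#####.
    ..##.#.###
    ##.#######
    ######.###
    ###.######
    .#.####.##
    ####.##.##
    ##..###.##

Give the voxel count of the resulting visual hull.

|visual hull| = 145

full grid |V| = 1000
[1] y-view keeps 42 columns → grid now 420
[2] x-view keeps 49 columns → grid now 201
[3] z-view keeps 74 columns → grid now 145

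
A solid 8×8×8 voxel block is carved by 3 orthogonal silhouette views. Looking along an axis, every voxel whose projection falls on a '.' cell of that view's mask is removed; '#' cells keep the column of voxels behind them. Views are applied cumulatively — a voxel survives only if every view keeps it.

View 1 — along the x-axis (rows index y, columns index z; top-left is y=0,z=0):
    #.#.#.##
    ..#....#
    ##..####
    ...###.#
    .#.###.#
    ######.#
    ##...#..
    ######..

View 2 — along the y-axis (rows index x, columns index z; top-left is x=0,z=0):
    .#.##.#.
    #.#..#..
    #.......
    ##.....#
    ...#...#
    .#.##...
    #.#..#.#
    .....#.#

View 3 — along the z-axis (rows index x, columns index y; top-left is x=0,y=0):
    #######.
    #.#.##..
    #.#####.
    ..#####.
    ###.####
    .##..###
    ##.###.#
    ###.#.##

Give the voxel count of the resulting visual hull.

remaining voxels: 78

initial block: 8^3 = 512
carve view 1 (along x, YZ-mask fill 38/64): 304 voxels remain
carve view 2 (along y, XZ-mask fill 22/64): 111 voxels remain
carve view 3 (along z, XY-mask fill 46/64): 78 voxels remain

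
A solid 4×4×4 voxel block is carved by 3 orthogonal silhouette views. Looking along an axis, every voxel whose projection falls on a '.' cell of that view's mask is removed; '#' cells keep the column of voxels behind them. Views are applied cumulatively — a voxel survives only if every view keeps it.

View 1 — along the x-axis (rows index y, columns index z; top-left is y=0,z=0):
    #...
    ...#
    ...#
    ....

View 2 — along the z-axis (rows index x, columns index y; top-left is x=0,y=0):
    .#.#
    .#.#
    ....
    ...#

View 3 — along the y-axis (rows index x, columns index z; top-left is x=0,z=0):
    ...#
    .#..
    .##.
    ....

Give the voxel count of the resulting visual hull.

full grid |V| = 64
  1. axis=0 (YZ plane), |mask|=3  ⇒  voxels=12
  2. axis=2 (XY plane), |mask|=5  ⇒  voxels=2
  3. axis=1 (XZ plane), |mask|=4  ⇒  voxels=1

|visual hull| = 1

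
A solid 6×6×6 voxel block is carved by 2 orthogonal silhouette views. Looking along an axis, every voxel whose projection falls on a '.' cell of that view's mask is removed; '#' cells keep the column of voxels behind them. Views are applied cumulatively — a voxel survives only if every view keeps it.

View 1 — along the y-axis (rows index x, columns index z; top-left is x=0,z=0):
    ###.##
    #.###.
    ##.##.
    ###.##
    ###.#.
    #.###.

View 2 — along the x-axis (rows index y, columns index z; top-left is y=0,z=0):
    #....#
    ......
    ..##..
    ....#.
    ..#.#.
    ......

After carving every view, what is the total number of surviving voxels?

before carving: 216 voxels (6×6×6)
V1 y: intersect with XZ mask (26 set) -- 156 left
V2 x: intersect with YZ mask (7 set) -- 33 left

|visual hull| = 33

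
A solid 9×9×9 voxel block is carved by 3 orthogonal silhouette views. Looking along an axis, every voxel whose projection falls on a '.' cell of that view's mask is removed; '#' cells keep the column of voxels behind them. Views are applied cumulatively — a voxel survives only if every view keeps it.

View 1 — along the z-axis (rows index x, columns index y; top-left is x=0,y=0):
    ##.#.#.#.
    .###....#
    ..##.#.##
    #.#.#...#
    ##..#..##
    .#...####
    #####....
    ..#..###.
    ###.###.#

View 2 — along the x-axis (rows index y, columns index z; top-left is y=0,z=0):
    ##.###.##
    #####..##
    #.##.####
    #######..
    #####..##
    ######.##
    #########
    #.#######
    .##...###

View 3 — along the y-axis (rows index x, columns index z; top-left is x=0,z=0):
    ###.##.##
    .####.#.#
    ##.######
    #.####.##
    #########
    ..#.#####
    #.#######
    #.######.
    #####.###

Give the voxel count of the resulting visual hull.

voxel count = 261

initial block: 9^3 = 729
V1 z: intersect with XY mask (44 set) -- 396 left
V2 x: intersect with YZ mask (65 set) -- 312 left
V3 y: intersect with XZ mask (66 set) -- 261 left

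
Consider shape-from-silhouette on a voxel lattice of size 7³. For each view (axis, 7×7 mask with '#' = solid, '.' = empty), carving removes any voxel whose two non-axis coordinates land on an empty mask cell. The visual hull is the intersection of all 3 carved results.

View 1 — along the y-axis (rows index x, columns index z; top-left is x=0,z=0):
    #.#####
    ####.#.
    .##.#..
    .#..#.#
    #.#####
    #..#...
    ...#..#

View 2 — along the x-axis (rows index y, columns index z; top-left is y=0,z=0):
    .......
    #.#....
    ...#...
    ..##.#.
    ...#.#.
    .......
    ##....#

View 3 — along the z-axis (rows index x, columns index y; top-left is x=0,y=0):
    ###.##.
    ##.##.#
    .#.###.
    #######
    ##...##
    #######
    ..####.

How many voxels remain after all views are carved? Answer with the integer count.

voxel count = 30

start: 7×7×7 = 343 voxels
  1. axis=1 (XZ plane), |mask|=27  ⇒  voxels=189
  2. axis=0 (YZ plane), |mask|=11  ⇒  voxels=44
  3. axis=2 (XY plane), |mask|=36  ⇒  voxels=30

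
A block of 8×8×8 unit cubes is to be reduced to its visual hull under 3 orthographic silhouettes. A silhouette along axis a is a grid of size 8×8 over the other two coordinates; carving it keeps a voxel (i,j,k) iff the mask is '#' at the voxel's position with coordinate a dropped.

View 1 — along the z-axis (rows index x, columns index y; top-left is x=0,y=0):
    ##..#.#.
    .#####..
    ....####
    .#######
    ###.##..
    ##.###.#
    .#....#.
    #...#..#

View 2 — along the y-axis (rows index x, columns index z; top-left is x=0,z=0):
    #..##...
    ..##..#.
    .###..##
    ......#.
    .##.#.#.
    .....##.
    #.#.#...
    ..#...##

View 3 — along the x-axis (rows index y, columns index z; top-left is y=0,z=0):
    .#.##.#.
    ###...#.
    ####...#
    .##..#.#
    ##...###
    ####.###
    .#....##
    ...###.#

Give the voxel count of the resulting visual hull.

before carving: 512 voxels (8×8×8)
step 1: project along z, AND mask (36/64) → |grid| = 288
step 2: project along y, AND mask (24/64) → |grid| = 101
step 3: project along x, AND mask (36/64) → |grid| = 57

voxel count = 57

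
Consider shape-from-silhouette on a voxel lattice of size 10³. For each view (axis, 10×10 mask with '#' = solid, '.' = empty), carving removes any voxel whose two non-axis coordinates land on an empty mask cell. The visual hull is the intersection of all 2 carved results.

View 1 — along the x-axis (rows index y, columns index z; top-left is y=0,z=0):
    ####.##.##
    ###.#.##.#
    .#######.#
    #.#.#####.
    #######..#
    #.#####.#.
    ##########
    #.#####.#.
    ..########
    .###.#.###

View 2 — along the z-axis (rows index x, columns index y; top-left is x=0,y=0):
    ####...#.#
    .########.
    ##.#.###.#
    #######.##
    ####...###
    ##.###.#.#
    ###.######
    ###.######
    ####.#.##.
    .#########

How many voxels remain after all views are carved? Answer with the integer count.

|visual hull| = 593

initial block: 10^3 = 1000
after view 1 [x-axis, 77 of 100 cells solid] → remaining = 770
after view 2 [z-axis, 78 of 100 cells solid] → remaining = 593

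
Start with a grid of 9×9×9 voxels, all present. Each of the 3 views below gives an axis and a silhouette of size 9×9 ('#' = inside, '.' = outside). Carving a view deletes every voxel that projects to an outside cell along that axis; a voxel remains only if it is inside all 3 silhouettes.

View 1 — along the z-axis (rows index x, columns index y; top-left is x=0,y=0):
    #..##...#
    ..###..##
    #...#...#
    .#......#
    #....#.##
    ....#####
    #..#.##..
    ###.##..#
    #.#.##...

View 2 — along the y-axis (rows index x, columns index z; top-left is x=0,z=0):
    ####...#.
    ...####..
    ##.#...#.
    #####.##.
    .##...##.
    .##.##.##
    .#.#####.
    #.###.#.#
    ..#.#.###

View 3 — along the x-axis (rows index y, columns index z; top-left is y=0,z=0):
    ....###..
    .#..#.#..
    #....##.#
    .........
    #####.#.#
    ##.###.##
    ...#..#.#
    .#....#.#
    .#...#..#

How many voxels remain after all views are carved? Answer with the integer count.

80 voxels

before carving: 729 voxels (9×9×9)
V1 z: intersect with XY mask (37 set) -- 333 left
V2 y: intersect with XZ mask (47 set) -- 192 left
V3 x: intersect with YZ mask (33 set) -- 80 left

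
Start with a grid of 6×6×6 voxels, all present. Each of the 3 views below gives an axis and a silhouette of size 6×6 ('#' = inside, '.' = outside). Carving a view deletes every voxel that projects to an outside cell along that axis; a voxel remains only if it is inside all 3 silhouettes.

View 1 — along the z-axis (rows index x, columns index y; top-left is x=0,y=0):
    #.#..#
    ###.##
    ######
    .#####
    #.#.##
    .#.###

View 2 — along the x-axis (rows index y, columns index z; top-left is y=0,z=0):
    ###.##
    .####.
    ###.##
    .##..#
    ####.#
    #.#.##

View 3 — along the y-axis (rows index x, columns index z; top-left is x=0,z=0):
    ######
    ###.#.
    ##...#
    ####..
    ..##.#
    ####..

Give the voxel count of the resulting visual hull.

|visual hull| = 79

start: 6×6×6 = 216 voxels
carve view 1 (along z, XY-mask fill 27/36): 162 voxels remain
carve view 2 (along x, YZ-mask fill 26/36): 119 voxels remain
carve view 3 (along y, XZ-mask fill 24/36): 79 voxels remain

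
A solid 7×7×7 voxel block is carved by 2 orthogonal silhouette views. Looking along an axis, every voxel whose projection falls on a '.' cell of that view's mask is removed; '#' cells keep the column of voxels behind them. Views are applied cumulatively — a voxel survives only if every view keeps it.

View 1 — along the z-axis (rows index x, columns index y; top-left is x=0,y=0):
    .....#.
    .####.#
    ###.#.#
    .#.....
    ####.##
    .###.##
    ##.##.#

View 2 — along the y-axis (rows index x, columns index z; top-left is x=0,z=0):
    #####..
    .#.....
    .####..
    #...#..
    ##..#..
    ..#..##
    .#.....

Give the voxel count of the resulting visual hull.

initial block: 7^3 = 343
V1 z: intersect with XY mask (28 set) -- 196 left
V2 y: intersect with XZ mask (19 set) -- 70 left

voxel count = 70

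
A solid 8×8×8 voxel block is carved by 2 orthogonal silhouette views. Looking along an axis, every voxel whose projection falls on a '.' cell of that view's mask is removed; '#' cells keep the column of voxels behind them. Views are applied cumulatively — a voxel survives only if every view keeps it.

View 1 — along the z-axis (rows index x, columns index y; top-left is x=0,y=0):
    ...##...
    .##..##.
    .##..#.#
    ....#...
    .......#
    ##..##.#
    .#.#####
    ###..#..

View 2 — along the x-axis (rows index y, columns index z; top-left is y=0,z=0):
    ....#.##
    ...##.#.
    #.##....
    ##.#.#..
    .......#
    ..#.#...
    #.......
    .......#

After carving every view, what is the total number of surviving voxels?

initial block: 8^3 = 512
[1] z-view keeps 27 columns → grid now 216
[2] x-view keeps 18 columns → grid now 58

remaining voxels: 58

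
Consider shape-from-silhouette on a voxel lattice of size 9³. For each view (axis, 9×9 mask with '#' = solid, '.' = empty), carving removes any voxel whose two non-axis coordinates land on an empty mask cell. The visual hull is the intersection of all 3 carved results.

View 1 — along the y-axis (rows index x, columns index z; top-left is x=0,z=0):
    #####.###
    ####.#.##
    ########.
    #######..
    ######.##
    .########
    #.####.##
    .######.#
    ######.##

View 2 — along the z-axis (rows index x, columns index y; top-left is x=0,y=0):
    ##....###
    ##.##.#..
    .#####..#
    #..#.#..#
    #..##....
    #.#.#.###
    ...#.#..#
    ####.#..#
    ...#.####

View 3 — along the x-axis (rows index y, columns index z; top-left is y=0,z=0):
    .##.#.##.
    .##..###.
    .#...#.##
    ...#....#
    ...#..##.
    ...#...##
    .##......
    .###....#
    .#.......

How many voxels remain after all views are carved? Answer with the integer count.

full grid |V| = 729
after view 1 [y-axis, 68 of 81 cells solid] → remaining = 612
after view 2 [z-axis, 43 of 81 cells solid] → remaining = 326
after view 3 [x-axis, 29 of 81 cells solid] → remaining = 111

remaining voxels: 111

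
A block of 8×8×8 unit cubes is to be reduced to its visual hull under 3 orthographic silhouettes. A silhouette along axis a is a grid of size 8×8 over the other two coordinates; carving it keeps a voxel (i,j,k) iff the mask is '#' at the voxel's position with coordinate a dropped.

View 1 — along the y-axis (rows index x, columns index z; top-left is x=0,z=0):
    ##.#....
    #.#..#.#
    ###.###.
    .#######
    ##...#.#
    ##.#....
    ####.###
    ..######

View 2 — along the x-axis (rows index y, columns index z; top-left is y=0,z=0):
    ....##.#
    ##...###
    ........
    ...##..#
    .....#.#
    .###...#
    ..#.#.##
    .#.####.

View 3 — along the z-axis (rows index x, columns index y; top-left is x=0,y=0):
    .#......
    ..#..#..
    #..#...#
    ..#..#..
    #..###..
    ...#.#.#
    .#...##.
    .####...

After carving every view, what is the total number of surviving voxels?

start: 8×8×8 = 512 voxels
step 1: project along y, AND mask (40/64) → |grid| = 320
step 2: project along x, AND mask (26/64) → |grid| = 127
step 3: project along z, AND mask (22/64) → |grid| = 47

|visual hull| = 47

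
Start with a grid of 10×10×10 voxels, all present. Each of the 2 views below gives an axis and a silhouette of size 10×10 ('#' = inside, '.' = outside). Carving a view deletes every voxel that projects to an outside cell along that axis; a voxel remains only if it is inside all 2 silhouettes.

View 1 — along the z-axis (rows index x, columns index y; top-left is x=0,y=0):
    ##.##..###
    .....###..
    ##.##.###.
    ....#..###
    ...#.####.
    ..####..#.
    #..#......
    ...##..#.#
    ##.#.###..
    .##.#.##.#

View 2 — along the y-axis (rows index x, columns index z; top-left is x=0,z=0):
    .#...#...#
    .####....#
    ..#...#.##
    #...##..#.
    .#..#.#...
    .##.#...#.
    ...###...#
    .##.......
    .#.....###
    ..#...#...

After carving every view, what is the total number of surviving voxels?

voxel count = 167

full grid |V| = 1000
after view 1 [z-axis, 49 of 100 cells solid] → remaining = 490
after view 2 [y-axis, 35 of 100 cells solid] → remaining = 167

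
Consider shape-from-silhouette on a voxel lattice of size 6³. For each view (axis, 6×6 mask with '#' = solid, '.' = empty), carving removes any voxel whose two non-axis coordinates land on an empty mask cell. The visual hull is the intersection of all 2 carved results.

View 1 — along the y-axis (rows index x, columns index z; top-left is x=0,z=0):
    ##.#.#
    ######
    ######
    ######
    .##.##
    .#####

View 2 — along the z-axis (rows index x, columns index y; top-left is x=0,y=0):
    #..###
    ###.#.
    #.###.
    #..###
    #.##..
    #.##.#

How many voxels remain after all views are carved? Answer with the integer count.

|visual hull| = 120

before carving: 216 voxels (6×6×6)
  1. axis=1 (XZ plane), |mask|=31  ⇒  voxels=186
  2. axis=2 (XY plane), |mask|=23  ⇒  voxels=120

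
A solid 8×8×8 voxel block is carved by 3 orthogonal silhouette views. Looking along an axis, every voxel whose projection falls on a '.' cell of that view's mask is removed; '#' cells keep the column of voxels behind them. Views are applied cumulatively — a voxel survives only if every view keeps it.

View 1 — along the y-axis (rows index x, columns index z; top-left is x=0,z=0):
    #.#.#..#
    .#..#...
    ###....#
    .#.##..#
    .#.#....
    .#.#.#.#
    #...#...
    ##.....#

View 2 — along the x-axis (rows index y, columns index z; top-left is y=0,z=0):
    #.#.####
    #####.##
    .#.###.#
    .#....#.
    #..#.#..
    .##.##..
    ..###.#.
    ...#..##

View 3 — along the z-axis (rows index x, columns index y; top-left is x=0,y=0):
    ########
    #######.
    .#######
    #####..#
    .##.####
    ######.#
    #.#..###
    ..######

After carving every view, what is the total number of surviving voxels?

start: 8×8×8 = 512 voxels
step 1: project along y, AND mask (25/64) → |grid| = 200
step 2: project along x, AND mask (34/64) → |grid| = 103
step 3: project along z, AND mask (52/64) → |grid| = 86

remaining voxels: 86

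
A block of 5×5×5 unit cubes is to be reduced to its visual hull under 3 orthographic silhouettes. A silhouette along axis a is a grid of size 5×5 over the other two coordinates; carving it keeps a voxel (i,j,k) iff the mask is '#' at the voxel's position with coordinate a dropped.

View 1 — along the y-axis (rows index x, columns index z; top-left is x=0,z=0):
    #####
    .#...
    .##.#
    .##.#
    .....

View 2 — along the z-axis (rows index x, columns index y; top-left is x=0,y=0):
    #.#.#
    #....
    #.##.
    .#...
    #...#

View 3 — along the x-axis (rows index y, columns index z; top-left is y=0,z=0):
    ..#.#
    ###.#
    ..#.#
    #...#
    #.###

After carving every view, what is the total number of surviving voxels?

full grid |V| = 125
carve view 1 (along y, XZ-mask fill 12/25): 60 voxels remain
carve view 2 (along z, XY-mask fill 10/25): 28 voxels remain
carve view 3 (along x, YZ-mask fill 14/25): 16 voxels remain

16 voxels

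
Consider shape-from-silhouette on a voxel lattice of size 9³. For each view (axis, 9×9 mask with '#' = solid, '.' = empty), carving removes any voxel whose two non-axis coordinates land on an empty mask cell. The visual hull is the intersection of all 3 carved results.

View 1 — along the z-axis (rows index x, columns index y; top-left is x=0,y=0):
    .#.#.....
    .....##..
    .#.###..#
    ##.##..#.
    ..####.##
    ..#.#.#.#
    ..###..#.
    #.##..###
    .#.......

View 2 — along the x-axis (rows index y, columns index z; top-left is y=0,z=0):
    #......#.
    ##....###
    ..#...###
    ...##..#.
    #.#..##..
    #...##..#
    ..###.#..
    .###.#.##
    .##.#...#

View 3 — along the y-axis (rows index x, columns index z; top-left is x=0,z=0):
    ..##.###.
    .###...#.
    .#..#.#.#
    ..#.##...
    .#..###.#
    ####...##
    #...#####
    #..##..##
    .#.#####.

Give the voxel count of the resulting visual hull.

full grid |V| = 729
[1] z-view keeps 35 columns → grid now 315
[2] x-view keeps 36 columns → grid now 142
[3] y-view keeps 44 columns → grid now 73

73 voxels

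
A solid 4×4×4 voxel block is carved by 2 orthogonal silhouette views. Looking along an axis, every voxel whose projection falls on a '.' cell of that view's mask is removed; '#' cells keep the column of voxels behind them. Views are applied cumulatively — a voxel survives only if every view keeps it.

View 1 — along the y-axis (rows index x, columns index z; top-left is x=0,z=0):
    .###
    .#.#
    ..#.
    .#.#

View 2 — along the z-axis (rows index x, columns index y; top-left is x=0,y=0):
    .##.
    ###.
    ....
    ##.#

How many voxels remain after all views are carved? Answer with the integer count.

full grid |V| = 64
after view 1 [y-axis, 8 of 16 cells solid] → remaining = 32
after view 2 [z-axis, 8 of 16 cells solid] → remaining = 18

remaining voxels: 18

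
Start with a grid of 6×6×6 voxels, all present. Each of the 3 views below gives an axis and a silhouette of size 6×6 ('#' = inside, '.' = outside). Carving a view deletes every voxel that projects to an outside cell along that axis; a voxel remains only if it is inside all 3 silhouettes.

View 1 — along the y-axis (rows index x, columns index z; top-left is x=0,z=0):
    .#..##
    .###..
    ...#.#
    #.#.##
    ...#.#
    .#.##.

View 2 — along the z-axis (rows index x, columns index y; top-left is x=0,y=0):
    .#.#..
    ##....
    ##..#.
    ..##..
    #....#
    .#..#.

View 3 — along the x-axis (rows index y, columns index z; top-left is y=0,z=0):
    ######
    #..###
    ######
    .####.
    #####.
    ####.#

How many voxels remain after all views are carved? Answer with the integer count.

|visual hull| = 28

start: 6×6×6 = 216 voxels
step 1: project along y, AND mask (17/36) → |grid| = 102
step 2: project along z, AND mask (13/36) → |grid| = 36
step 3: project along x, AND mask (30/36) → |grid| = 28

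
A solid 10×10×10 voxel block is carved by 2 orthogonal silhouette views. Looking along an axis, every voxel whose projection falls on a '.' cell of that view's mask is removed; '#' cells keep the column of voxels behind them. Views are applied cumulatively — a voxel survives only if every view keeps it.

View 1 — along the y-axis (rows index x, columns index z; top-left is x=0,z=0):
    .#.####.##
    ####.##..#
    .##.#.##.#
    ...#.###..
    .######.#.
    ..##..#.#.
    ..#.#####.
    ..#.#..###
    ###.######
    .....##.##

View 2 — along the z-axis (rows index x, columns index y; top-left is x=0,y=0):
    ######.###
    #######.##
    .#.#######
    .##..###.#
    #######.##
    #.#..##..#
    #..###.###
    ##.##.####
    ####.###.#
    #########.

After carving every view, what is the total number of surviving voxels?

|visual hull| = 471

start: 10×10×10 = 1000 voxels
step 1: project along y, AND mask (59/100) → |grid| = 590
step 2: project along z, AND mask (78/100) → |grid| = 471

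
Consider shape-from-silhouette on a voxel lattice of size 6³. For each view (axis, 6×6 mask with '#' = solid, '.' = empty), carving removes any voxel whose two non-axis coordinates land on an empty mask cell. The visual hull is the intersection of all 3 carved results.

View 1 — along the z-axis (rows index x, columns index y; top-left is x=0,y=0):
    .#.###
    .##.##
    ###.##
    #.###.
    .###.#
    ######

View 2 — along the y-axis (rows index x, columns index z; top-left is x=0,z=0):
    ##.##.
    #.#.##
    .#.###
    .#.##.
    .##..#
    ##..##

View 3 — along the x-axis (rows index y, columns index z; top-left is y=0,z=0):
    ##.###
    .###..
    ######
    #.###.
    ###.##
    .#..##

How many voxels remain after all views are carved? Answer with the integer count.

full grid |V| = 216
step 1: project along z, AND mask (27/36) → |grid| = 162
step 2: project along y, AND mask (22/36) → |grid| = 100
step 3: project along x, AND mask (26/36) → |grid| = 73

remaining voxels: 73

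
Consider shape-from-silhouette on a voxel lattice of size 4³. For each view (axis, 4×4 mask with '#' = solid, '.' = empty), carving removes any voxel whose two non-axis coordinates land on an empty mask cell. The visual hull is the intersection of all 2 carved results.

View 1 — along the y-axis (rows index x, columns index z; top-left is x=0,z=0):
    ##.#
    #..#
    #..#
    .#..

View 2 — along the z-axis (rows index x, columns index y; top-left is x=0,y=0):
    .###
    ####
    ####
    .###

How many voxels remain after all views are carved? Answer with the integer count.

28 voxels

full grid |V| = 64
after view 1 [y-axis, 8 of 16 cells solid] → remaining = 32
after view 2 [z-axis, 14 of 16 cells solid] → remaining = 28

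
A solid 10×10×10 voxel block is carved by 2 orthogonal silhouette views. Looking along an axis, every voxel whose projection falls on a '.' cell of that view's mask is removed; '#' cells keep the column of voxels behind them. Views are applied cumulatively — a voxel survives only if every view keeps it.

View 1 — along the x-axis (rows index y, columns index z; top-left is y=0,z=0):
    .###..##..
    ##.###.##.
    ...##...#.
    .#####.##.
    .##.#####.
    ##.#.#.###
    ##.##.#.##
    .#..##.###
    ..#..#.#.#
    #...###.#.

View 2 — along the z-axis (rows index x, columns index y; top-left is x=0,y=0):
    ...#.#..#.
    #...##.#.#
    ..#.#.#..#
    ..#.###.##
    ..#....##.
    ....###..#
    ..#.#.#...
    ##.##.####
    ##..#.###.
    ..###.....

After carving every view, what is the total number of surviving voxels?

|visual hull| = 260

initial block: 10^3 = 1000
V1 x: intersect with YZ mask (58 set) -- 580 left
V2 z: intersect with XY mask (45 set) -- 260 left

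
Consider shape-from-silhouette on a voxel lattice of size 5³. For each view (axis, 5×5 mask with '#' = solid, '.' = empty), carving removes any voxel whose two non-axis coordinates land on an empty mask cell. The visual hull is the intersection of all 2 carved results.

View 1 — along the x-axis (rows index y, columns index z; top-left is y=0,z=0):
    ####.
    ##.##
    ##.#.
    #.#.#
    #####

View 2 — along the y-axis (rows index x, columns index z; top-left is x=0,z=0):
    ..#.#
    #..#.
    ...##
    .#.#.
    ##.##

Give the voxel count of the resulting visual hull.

46 voxels

start: 5×5×5 = 125 voxels
V1 x: intersect with YZ mask (19 set) -- 95 left
V2 y: intersect with XZ mask (12 set) -- 46 left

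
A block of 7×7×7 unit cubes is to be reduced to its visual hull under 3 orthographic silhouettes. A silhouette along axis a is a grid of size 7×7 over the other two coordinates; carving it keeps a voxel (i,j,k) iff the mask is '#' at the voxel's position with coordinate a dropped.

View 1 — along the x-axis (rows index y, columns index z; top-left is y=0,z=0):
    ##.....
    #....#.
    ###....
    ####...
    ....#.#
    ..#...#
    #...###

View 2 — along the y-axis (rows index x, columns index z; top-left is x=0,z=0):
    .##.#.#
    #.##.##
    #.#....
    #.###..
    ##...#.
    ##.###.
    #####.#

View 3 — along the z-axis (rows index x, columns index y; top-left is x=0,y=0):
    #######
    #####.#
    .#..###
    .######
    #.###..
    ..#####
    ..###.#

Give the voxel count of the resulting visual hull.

before carving: 343 voxels (7×7×7)
V1 x: intersect with YZ mask (19 set) -- 133 left
V2 y: intersect with XZ mask (29 set) -- 84 left
V3 z: intersect with XY mask (36 set) -- 63 left

63 voxels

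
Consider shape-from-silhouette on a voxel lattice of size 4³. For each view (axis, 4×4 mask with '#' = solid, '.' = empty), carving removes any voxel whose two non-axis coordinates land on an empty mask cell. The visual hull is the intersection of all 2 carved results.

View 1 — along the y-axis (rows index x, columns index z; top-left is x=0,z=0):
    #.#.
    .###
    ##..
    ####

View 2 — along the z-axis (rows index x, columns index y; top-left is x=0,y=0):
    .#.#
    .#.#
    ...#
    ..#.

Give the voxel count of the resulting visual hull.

start: 4×4×4 = 64 voxels
step 1: project along y, AND mask (11/16) → |grid| = 44
step 2: project along z, AND mask (6/16) → |grid| = 16

|visual hull| = 16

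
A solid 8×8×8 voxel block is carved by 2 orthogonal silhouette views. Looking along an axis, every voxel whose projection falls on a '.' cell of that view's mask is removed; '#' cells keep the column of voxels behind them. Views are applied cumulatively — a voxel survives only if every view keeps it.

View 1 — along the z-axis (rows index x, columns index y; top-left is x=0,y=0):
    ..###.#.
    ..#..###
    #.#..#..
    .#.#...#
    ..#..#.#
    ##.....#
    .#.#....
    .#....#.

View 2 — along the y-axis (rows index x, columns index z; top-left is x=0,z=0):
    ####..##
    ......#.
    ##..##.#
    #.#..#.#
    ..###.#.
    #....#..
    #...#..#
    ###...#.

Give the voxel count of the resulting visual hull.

voxel count = 87

full grid |V| = 512
step 1: project along z, AND mask (24/64) → |grid| = 192
step 2: project along y, AND mask (29/64) → |grid| = 87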